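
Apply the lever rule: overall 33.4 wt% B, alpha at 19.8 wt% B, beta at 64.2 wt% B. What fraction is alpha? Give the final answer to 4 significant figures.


f_alpha = (C_beta - C0) / (C_beta - C_alpha)
f_alpha = (64.2 - 33.4) / (64.2 - 19.8)
f_alpha = 0.6937


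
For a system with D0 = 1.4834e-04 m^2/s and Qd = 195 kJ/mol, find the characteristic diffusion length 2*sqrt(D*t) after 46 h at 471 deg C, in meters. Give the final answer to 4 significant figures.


Step 1: D = D0 * exp(-Qd/(R*T))
T = 744.15 K
D = 1.4834e-04 * exp(-195e3 / (8.314 * 744.15)) = 3.04084e-18 m^2/s
Step 2: L = 2*sqrt(D*t)
t = 46 h = 165600 s
L = 2*sqrt(3.04084e-18 * 165600) = 1.419e-06 m


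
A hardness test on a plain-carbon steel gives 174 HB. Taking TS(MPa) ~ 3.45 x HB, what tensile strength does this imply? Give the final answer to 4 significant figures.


TS (MPa) = 3.45 * HB
TS = 3.45 * 174
TS = 600.3 MPa


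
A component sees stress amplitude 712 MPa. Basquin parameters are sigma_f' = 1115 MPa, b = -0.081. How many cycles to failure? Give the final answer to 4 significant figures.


sigma_a = sigma_f' * (2*Nf)^b
2*Nf = (sigma_a / sigma_f')^(1/b)
2*Nf = (712 / 1115)^(1/-0.081)
2*Nf = 254.024
Nf = 127 cycles


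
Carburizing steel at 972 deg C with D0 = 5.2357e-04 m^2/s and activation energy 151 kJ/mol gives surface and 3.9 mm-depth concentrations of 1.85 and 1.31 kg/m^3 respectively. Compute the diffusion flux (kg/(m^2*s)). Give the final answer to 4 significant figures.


Step 1: D = D0 * exp(-Qd/(R*T))
T = 972 + 273.15 = 1245.15 K
D = 5.2357e-04 * exp(-151e3 / (8.314 * 1245.15)) = 2.42228e-10 m^2/s
Step 2: J = D * (C1 - C2) / dx
J = 2.42228e-10 * (1.85 - 1.31) / 3.9e-03
J = 3.354e-08 kg/(m^2*s)


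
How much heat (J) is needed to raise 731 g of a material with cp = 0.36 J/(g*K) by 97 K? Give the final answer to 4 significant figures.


Q = m * cp * dT
Q = 731 * 0.36 * 97
Q = 25530 J


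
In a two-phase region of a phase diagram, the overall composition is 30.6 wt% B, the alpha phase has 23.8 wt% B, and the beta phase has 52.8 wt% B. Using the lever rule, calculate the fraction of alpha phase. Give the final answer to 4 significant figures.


f_alpha = (C_beta - C0) / (C_beta - C_alpha)
f_alpha = (52.8 - 30.6) / (52.8 - 23.8)
f_alpha = 0.7655


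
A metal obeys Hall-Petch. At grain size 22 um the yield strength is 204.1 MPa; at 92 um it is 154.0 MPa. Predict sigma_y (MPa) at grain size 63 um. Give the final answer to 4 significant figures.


sigma_y = sigma0 + k / sqrt(d)
1/sqrt(d1) = 1/sqrt(2.2e-05) = 213.201;  1/sqrt(d2) = 104.257
k = (sigma1 - sigma2) / (1/sqrt(d1) - 1/sqrt(d2)) = (204.1 - 154.0) / (213.201 - 104.257) = 0.459871 MPa*m^0.5
sigma0 = sigma1 - k/sqrt(d1) = 204.1 - 0.459871*213.201 = 106.055 MPa
sigma_y(d3) = 106.055 + 0.459871 / sqrt(6.3e-05) = 164 MPa


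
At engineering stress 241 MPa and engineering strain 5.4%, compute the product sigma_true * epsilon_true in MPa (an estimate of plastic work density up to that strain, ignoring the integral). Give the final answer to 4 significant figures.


sigma_true = sigma_eng * (1 + epsilon_eng)
sigma_true = 241 * (1 + 0.054) = 254.014 MPa
epsilon_true = ln(1 + epsilon_eng)
epsilon_true = ln(1 + 0.054) = 0.0525925
sigma_true * epsilon_true = 254.014 * 0.0525925 = 13.36 MPa


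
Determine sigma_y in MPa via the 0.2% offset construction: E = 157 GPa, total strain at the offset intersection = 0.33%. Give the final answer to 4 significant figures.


Offset strain = 0.002
Elastic strain at yield = total_strain - offset = 3.3e-03 - 0.002 = 1.3e-03
sigma_y = E * elastic_strain = 157000 * 1.3e-03
sigma_y = 204.1 MPa


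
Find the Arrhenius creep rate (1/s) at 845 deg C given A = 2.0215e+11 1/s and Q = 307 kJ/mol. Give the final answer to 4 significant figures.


rate = A * exp(-Q / (R*T))
T = 845 + 273.15 = 1118.15 K
rate = 2.0215e+11 * exp(-307e3 / (8.314 * 1118.15))
rate = 9.196e-04 1/s


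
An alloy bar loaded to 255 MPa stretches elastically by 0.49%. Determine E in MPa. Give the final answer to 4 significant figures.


E = sigma / epsilon
epsilon = 0.49% = 4.9e-03
E = 255 / 4.9e-03
E = 52040 MPa


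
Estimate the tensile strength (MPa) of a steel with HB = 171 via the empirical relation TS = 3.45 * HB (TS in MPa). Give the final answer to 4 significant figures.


TS (MPa) = 3.45 * HB
TS = 3.45 * 171
TS = 590 MPa


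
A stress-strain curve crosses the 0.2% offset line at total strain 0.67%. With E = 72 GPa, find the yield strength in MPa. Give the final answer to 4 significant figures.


Offset strain = 0.002
Elastic strain at yield = total_strain - offset = 6.7e-03 - 0.002 = 4.7e-03
sigma_y = E * elastic_strain = 72000 * 4.7e-03
sigma_y = 338.4 MPa


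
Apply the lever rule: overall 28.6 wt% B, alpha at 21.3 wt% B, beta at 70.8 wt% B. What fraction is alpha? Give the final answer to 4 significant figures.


f_alpha = (C_beta - C0) / (C_beta - C_alpha)
f_alpha = (70.8 - 28.6) / (70.8 - 21.3)
f_alpha = 0.8525


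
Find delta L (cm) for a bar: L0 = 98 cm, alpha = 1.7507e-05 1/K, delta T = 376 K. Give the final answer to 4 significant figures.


dL = L0 * alpha * dT
dL = 98 * 1.7507e-05 * 376
dL = 0.6451 cm


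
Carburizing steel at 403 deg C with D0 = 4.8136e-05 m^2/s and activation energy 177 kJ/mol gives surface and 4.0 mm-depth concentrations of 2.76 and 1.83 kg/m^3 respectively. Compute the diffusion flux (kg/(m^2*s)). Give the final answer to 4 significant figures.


Step 1: D = D0 * exp(-Qd/(R*T))
T = 403 + 273.15 = 676.15 K
D = 4.8136e-05 * exp(-177e3 / (8.314 * 676.15)) = 1.01903e-18 m^2/s
Step 2: J = D * (C1 - C2) / dx
J = 1.01903e-18 * (2.76 - 1.83) / 4e-03
J = 2.369e-16 kg/(m^2*s)


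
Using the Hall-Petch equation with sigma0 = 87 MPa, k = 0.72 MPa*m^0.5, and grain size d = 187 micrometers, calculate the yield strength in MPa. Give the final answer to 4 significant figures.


sigma_y = sigma0 + k / sqrt(d)
d = 187 um = 1.87e-04 m
sigma_y = 87 + 0.72 / sqrt(1.87e-04)
sigma_y = 139.7 MPa


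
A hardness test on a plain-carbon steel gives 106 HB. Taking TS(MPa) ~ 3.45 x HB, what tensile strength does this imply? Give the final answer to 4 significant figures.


TS (MPa) = 3.45 * HB
TS = 3.45 * 106
TS = 365.7 MPa


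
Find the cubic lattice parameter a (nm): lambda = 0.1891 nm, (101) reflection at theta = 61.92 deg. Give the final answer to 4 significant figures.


d = lambda / (2*sin(theta))
d = 0.1891 / (2*sin(61.92 deg))
d = 0.107164 nm
a = d * sqrt(h^2+k^2+l^2) = 0.107164 * sqrt(2)
a = 0.1516 nm


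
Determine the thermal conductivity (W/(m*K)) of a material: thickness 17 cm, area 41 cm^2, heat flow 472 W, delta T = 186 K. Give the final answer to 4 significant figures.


k = Q*L / (A*dT)
L = 0.17 m, A = 4.1e-03 m^2
k = 472 * 0.17 / (4.1e-03 * 186)
k = 105.2 W/(m*K)


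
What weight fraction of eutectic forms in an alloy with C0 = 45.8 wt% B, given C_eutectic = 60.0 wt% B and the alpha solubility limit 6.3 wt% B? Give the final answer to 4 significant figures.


f_primary = (C_e - C0) / (C_e - C_alpha_max)
f_primary = (60.0 - 45.8) / (60.0 - 6.3)
f_primary = 0.264432
f_eutectic = 1 - 0.264432 = 0.7356


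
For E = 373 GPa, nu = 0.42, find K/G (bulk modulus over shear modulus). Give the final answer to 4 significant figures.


G = E / (2*(1+nu))
G = 373 / (2*(1+0.42)) = 131.338 GPa
K = E / (3*(1-2*nu))
K = 373 / (3*(1-2*0.42)) = 777.083 GPa
K/G = 777.083 / 131.338 = 5.917


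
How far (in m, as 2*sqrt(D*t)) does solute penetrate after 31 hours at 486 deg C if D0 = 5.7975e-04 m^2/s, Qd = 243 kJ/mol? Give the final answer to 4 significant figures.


Step 1: D = D0 * exp(-Qd/(R*T))
T = 759.15 K
D = 5.7975e-04 * exp(-243e3 / (8.314 * 759.15)) = 1.10306e-20 m^2/s
Step 2: L = 2*sqrt(D*t)
t = 31 h = 111600 s
L = 2*sqrt(1.10306e-20 * 111600) = 7.017e-08 m


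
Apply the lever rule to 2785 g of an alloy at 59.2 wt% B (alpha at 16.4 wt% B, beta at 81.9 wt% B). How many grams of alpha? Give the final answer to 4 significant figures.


f_alpha = (C_beta - C0) / (C_beta - C_alpha)
f_alpha = (81.9 - 59.2) / (81.9 - 16.4) = 0.346565
m_alpha = f_alpha * m_total = 0.346565 * 2785 = 965.2 g


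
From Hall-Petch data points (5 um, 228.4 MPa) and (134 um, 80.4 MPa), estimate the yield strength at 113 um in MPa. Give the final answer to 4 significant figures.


sigma_y = sigma0 + k / sqrt(d)
1/sqrt(d1) = 1/sqrt(5e-06) = 447.214;  1/sqrt(d2) = 86.3868
k = (sigma1 - sigma2) / (1/sqrt(d1) - 1/sqrt(d2)) = (228.4 - 80.4) / (447.214 - 86.3868) = 0.410169 MPa*m^0.5
sigma0 = sigma1 - k/sqrt(d1) = 228.4 - 0.410169*447.214 = 44.9668 MPa
sigma_y(d3) = 44.9668 + 0.410169 / sqrt(1.13e-04) = 83.55 MPa


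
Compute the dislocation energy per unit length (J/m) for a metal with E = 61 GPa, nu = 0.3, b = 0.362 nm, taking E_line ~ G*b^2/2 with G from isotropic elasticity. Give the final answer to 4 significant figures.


Step 1: G = E / (2*(1+nu))
G = 61 / (2*(1+0.3)) = 23.4615 GPa = 2.34615e+10 Pa
Step 2: E_line = G*b^2/2
b = 0.362 nm = 3.62e-10 m
E_line = 0.5 * 2.34615e+10 * (3.62e-10)^2 = 1.537e-09 J/m


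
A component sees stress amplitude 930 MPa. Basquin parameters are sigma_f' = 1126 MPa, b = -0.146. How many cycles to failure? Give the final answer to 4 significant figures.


sigma_a = sigma_f' * (2*Nf)^b
2*Nf = (sigma_a / sigma_f')^(1/b)
2*Nf = (930 / 1126)^(1/-0.146)
2*Nf = 3.70572
Nf = 1.853 cycles


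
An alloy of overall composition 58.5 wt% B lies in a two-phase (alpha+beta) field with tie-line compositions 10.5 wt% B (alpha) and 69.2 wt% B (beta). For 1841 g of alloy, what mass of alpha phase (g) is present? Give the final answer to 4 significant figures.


f_alpha = (C_beta - C0) / (C_beta - C_alpha)
f_alpha = (69.2 - 58.5) / (69.2 - 10.5) = 0.182283
m_alpha = f_alpha * m_total = 0.182283 * 1841 = 335.6 g


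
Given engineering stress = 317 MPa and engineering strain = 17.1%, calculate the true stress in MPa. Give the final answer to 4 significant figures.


sigma_true = sigma_eng * (1 + epsilon_eng)
sigma_true = 317 * (1 + 0.171)
sigma_true = 371.2 MPa


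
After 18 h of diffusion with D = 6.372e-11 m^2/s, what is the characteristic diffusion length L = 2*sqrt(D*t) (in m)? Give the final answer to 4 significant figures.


t = 18 hr = 64800 s
Diffusion length = 2*sqrt(D*t)
= 2*sqrt(6.372e-11 * 64800)
= 4.064e-03 m


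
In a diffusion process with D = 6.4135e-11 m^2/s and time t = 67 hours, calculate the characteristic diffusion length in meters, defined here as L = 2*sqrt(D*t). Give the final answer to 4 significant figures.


t = 67 hr = 241200 s
Diffusion length = 2*sqrt(D*t)
= 2*sqrt(6.4135e-11 * 241200)
= 7.866e-03 m


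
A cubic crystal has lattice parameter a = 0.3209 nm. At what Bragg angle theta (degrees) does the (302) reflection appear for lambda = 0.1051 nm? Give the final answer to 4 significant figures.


d = a / sqrt(h^2+k^2+l^2)
d = 0.3209 / sqrt(13) = 0.0890016 nm
lambda = 2*d*sin(theta)  =>  sin(theta) = lambda / (2*d)
sin(theta) = 0.1051 / (2 * 0.0890016) = 0.590439
theta = 36.19 deg


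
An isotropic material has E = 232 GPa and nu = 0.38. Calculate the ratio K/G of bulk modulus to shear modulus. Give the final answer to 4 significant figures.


G = E / (2*(1+nu))
G = 232 / (2*(1+0.38)) = 84.058 GPa
K = E / (3*(1-2*nu))
K = 232 / (3*(1-2*0.38)) = 322.222 GPa
K/G = 322.222 / 84.058 = 3.833


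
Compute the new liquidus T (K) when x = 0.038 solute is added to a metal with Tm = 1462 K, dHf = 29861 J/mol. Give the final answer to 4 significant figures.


dT = R*Tm^2*x / dHf
dT = 8.314 * 1462^2 * 0.038 / 29861
dT = 22.6143 K
T_new = 1462 - 22.6143 = 1439 K


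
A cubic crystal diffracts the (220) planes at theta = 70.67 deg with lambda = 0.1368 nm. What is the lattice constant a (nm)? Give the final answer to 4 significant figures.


d = lambda / (2*sin(theta))
d = 0.1368 / (2*sin(70.67 deg))
d = 0.0724862 nm
a = d * sqrt(h^2+k^2+l^2) = 0.0724862 * sqrt(8)
a = 0.205 nm


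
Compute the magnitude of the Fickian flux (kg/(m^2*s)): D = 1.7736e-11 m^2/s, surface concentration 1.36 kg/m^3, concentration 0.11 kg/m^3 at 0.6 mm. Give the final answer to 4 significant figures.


J = -D * (dC/dx) = D * (C1 - C2) / dx
J = 1.7736e-11 * (1.36 - 0.11) / 6e-04
J = 3.695e-08 kg/(m^2*s)


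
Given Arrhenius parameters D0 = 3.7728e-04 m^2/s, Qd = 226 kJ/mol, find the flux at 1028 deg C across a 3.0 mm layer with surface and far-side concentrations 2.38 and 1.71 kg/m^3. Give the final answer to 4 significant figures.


Step 1: D = D0 * exp(-Qd/(R*T))
T = 1028 + 273.15 = 1301.15 K
D = 3.7728e-04 * exp(-226e3 / (8.314 * 1301.15)) = 3.18838e-13 m^2/s
Step 2: J = D * (C1 - C2) / dx
J = 3.18838e-13 * (2.38 - 1.71) / 3e-03
J = 7.121e-11 kg/(m^2*s)


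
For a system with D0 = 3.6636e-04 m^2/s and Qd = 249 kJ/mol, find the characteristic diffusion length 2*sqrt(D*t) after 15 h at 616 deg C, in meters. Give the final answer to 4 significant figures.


Step 1: D = D0 * exp(-Qd/(R*T))
T = 889.15 K
D = 3.6636e-04 * exp(-249e3 / (8.314 * 889.15)) = 8.61883e-19 m^2/s
Step 2: L = 2*sqrt(D*t)
t = 15 h = 54000 s
L = 2*sqrt(8.61883e-19 * 54000) = 4.315e-07 m


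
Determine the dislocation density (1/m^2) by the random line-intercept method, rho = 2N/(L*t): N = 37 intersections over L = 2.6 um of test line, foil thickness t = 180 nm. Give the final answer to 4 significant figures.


rho = 2N / (L * t)
L = 2.6 um = 2.6e-06 m, t = 180 nm = 1.8e-07 m
rho = 2 * 37 / (2.6e-06 * 1.8e-07)
rho = 1.581e+14 1/m^2


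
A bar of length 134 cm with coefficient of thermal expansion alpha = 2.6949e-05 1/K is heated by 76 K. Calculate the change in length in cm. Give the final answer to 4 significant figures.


dL = L0 * alpha * dT
dL = 134 * 2.6949e-05 * 76
dL = 0.2744 cm


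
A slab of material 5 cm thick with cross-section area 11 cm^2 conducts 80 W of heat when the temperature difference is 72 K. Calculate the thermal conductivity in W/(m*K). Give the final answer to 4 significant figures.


k = Q*L / (A*dT)
L = 0.05 m, A = 1.1e-03 m^2
k = 80 * 0.05 / (1.1e-03 * 72)
k = 50.51 W/(m*K)


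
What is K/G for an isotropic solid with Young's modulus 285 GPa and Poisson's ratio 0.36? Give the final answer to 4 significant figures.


G = E / (2*(1+nu))
G = 285 / (2*(1+0.36)) = 104.779 GPa
K = E / (3*(1-2*nu))
K = 285 / (3*(1-2*0.36)) = 339.286 GPa
K/G = 339.286 / 104.779 = 3.238


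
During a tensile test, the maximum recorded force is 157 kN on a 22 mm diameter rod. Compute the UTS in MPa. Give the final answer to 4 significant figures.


A0 = pi*(d/2)^2 = pi*(22/2)^2 = 380.133 mm^2
UTS = F_max / A0 = 157*1000 / 380.133
UTS = 413 MPa


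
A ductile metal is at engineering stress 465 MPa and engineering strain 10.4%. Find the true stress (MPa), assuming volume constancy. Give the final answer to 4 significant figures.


sigma_true = sigma_eng * (1 + epsilon_eng)
sigma_true = 465 * (1 + 0.104)
sigma_true = 513.4 MPa


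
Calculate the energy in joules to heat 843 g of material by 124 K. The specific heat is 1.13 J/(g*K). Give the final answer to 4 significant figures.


Q = m * cp * dT
Q = 843 * 1.13 * 124
Q = 118100 J


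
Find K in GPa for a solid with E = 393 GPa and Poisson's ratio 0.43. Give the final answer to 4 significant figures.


K = E / (3*(1-2*nu))
K = 393 / (3*(1-2*0.43))
K = 935.7 GPa


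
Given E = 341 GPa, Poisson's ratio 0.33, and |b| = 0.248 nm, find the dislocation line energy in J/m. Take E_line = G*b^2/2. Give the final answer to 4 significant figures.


Step 1: G = E / (2*(1+nu))
G = 341 / (2*(1+0.33)) = 128.195 GPa = 1.28195e+11 Pa
Step 2: E_line = G*b^2/2
b = 0.248 nm = 2.48e-10 m
E_line = 0.5 * 1.28195e+11 * (2.48e-10)^2 = 3.942e-09 J/m


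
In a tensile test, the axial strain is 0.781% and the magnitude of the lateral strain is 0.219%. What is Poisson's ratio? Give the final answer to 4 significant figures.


nu = -epsilon_lat / epsilon_axial
Lateral strain is contraction (negative), so using magnitudes:
nu = 0.219 / 0.781
nu = 0.2804


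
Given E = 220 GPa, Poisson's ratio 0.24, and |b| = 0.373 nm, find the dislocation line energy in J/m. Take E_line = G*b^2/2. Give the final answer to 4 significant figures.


Step 1: G = E / (2*(1+nu))
G = 220 / (2*(1+0.24)) = 88.7097 GPa = 8.87097e+10 Pa
Step 2: E_line = G*b^2/2
b = 0.373 nm = 3.73e-10 m
E_line = 0.5 * 8.87097e+10 * (3.73e-10)^2 = 6.171e-09 J/m


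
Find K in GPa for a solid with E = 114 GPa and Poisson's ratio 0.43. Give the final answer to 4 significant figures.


K = E / (3*(1-2*nu))
K = 114 / (3*(1-2*0.43))
K = 271.4 GPa


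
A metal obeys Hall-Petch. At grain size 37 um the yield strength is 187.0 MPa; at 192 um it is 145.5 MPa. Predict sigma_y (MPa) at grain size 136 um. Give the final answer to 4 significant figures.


sigma_y = sigma0 + k / sqrt(d)
1/sqrt(d1) = 1/sqrt(3.7e-05) = 164.399;  1/sqrt(d2) = 72.1688
k = (sigma1 - sigma2) / (1/sqrt(d1) - 1/sqrt(d2)) = (187.0 - 145.5) / (164.399 - 72.1688) = 0.449961 MPa*m^0.5
sigma0 = sigma1 - k/sqrt(d1) = 187.0 - 0.449961*164.399 = 113.027 MPa
sigma_y(d3) = 113.027 + 0.449961 / sqrt(1.36e-04) = 151.6 MPa


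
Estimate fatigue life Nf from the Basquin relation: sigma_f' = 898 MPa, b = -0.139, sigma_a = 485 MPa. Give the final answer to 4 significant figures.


sigma_a = sigma_f' * (2*Nf)^b
2*Nf = (sigma_a / sigma_f')^(1/b)
2*Nf = (485 / 898)^(1/-0.139)
2*Nf = 84.0832
Nf = 42.04 cycles


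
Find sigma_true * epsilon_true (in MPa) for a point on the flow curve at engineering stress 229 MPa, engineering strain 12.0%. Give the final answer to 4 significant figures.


sigma_true = sigma_eng * (1 + epsilon_eng)
sigma_true = 229 * (1 + 0.12) = 256.48 MPa
epsilon_true = ln(1 + epsilon_eng)
epsilon_true = ln(1 + 0.12) = 0.113329
sigma_true * epsilon_true = 256.48 * 0.113329 = 29.07 MPa


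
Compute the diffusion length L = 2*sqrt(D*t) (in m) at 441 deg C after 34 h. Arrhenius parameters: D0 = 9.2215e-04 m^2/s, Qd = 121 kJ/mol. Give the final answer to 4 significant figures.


Step 1: D = D0 * exp(-Qd/(R*T))
T = 714.15 K
D = 9.2215e-04 * exp(-121e3 / (8.314 * 714.15)) = 1.30093e-12 m^2/s
Step 2: L = 2*sqrt(D*t)
t = 34 h = 122400 s
L = 2*sqrt(1.30093e-12 * 122400) = 7.981e-04 m


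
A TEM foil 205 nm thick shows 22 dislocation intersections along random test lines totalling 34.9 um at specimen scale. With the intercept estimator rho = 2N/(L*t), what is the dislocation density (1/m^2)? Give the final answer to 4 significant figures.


rho = 2N / (L * t)
L = 34.9 um = 3.49e-05 m, t = 205 nm = 2.05e-07 m
rho = 2 * 22 / (3.49e-05 * 2.05e-07)
rho = 6.15e+12 1/m^2


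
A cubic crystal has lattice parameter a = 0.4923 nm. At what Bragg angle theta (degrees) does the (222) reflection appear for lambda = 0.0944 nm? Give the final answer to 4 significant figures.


d = a / sqrt(h^2+k^2+l^2)
d = 0.4923 / sqrt(12) = 0.142115 nm
lambda = 2*d*sin(theta)  =>  sin(theta) = lambda / (2*d)
sin(theta) = 0.0944 / (2 * 0.142115) = 0.332126
theta = 19.4 deg


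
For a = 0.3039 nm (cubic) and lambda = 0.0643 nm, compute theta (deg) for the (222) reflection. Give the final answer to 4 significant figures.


d = a / sqrt(h^2+k^2+l^2)
d = 0.3039 / sqrt(12) = 0.0877284 nm
lambda = 2*d*sin(theta)  =>  sin(theta) = lambda / (2*d)
sin(theta) = 0.0643 / (2 * 0.0877284) = 0.366472
theta = 21.5 deg


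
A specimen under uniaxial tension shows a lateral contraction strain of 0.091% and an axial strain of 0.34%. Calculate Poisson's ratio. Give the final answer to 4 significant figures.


nu = -epsilon_lat / epsilon_axial
Lateral strain is contraction (negative), so using magnitudes:
nu = 0.091 / 0.34
nu = 0.2676


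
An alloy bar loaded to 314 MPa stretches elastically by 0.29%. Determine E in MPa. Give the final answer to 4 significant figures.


E = sigma / epsilon
epsilon = 0.29% = 2.9e-03
E = 314 / 2.9e-03
E = 108300 MPa


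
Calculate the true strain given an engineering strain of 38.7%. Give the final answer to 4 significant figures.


epsilon_true = ln(1 + epsilon_eng)
epsilon_true = ln(1 + 0.387)
epsilon_true = 0.3271


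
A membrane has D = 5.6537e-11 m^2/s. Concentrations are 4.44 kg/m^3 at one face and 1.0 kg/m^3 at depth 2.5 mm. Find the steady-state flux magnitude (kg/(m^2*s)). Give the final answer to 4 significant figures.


J = -D * (dC/dx) = D * (C1 - C2) / dx
J = 5.6537e-11 * (4.44 - 1.0) / 2.5e-03
J = 7.779e-08 kg/(m^2*s)


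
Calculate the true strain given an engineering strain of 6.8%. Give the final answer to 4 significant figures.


epsilon_true = ln(1 + epsilon_eng)
epsilon_true = ln(1 + 0.068)
epsilon_true = 0.06579


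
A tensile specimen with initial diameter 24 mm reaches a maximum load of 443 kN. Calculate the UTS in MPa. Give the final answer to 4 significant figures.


A0 = pi*(d/2)^2 = pi*(24/2)^2 = 452.389 mm^2
UTS = F_max / A0 = 443*1000 / 452.389
UTS = 979.2 MPa


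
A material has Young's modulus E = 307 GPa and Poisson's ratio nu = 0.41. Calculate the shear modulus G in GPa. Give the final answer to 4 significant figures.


G = E / (2*(1+nu))
G = 307 / (2*(1+0.41))
G = 108.9 GPa


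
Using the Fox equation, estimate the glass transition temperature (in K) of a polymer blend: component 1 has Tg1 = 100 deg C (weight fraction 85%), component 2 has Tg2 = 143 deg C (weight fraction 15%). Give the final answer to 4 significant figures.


1/Tg = w1/Tg1 + w2/Tg2 (in Kelvin)
Tg1 = 373.15 K, Tg2 = 416.15 K
1/Tg = 0.85/373.15 + 0.15/416.15
Tg = 379 K


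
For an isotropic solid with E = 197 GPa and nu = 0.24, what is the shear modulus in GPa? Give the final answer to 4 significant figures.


G = E / (2*(1+nu))
G = 197 / (2*(1+0.24))
G = 79.44 GPa


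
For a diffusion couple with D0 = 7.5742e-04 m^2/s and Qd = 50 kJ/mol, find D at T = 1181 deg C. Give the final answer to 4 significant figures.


D = D0 * exp(-Qd / (R*T))
T = 1454.15 K
D = 7.5742e-04 * exp(-50e3 / (8.314 * 1454.15))
D = 1.211e-05 m^2/s


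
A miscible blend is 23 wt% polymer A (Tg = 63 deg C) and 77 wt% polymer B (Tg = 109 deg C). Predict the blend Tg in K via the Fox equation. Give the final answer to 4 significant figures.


1/Tg = w1/Tg1 + w2/Tg2 (in Kelvin)
Tg1 = 336.15 K, Tg2 = 382.15 K
1/Tg = 0.23/336.15 + 0.77/382.15
Tg = 370.5 K


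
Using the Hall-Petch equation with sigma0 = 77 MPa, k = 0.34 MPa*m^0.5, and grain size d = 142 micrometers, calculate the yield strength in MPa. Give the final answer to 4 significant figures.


sigma_y = sigma0 + k / sqrt(d)
d = 142 um = 1.42e-04 m
sigma_y = 77 + 0.34 / sqrt(1.42e-04)
sigma_y = 105.5 MPa


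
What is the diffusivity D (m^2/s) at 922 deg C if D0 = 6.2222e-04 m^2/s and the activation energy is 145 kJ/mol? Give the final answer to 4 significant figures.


D = D0 * exp(-Qd / (R*T))
T = 1195.15 K
D = 6.2222e-04 * exp(-145e3 / (8.314 * 1195.15))
D = 2.86e-10 m^2/s


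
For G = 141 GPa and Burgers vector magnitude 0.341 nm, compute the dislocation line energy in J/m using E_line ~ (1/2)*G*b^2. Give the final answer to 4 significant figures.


E = G*b^2/2
b = 0.341 nm = 3.41e-10 m
G = 141 GPa = 1.41e+11 Pa
E = 0.5 * 1.41e+11 * (3.41e-10)^2
E = 8.198e-09 J/m


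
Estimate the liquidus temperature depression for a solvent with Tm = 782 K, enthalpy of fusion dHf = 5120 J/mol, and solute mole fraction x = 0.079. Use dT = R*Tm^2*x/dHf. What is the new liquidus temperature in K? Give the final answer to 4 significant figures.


dT = R*Tm^2*x / dHf
dT = 8.314 * 782^2 * 0.079 / 5120
dT = 78.4478 K
T_new = 782 - 78.4478 = 703.6 K


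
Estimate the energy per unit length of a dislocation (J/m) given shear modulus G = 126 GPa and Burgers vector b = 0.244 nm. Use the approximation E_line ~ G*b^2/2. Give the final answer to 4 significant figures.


E = G*b^2/2
b = 0.244 nm = 2.44e-10 m
G = 126 GPa = 1.26e+11 Pa
E = 0.5 * 1.26e+11 * (2.44e-10)^2
E = 3.751e-09 J/m


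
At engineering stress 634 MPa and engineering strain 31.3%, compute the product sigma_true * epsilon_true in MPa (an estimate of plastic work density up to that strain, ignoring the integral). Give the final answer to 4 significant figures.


sigma_true = sigma_eng * (1 + epsilon_eng)
sigma_true = 634 * (1 + 0.313) = 832.442 MPa
epsilon_true = ln(1 + epsilon_eng)
epsilon_true = ln(1 + 0.313) = 0.272315
sigma_true * epsilon_true = 832.442 * 0.272315 = 226.7 MPa


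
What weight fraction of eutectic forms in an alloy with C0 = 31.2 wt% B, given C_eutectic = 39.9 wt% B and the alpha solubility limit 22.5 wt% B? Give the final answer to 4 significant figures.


f_primary = (C_e - C0) / (C_e - C_alpha_max)
f_primary = (39.9 - 31.2) / (39.9 - 22.5)
f_primary = 0.5
f_eutectic = 1 - 0.5 = 0.5


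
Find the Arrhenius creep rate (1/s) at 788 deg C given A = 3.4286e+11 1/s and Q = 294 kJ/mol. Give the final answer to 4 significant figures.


rate = A * exp(-Q / (R*T))
T = 788 + 273.15 = 1061.15 K
rate = 3.4286e+11 * exp(-294e3 / (8.314 * 1061.15))
rate = 1.155e-03 1/s


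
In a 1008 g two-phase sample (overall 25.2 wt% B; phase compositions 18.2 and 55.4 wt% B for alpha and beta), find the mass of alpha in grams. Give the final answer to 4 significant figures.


f_alpha = (C_beta - C0) / (C_beta - C_alpha)
f_alpha = (55.4 - 25.2) / (55.4 - 18.2) = 0.811828
m_alpha = f_alpha * m_total = 0.811828 * 1008 = 818.3 g


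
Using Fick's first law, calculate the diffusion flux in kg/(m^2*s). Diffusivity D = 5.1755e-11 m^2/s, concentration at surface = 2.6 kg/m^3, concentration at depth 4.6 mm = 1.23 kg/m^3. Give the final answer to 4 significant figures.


J = -D * (dC/dx) = D * (C1 - C2) / dx
J = 5.1755e-11 * (2.6 - 1.23) / 4.6e-03
J = 1.541e-08 kg/(m^2*s)


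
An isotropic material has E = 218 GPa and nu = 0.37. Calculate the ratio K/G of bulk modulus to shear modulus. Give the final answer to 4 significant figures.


G = E / (2*(1+nu))
G = 218 / (2*(1+0.37)) = 79.562 GPa
K = E / (3*(1-2*nu))
K = 218 / (3*(1-2*0.37)) = 279.487 GPa
K/G = 279.487 / 79.562 = 3.513


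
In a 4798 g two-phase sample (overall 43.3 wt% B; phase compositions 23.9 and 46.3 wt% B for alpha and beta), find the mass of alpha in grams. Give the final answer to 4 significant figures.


f_alpha = (C_beta - C0) / (C_beta - C_alpha)
f_alpha = (46.3 - 43.3) / (46.3 - 23.9) = 0.133929
m_alpha = f_alpha * m_total = 0.133929 * 4798 = 642.6 g


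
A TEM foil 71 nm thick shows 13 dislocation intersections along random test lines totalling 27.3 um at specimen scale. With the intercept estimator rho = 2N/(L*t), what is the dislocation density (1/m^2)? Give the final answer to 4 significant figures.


rho = 2N / (L * t)
L = 27.3 um = 2.73e-05 m, t = 71 nm = 7.1e-08 m
rho = 2 * 13 / (2.73e-05 * 7.1e-08)
rho = 1.341e+13 1/m^2


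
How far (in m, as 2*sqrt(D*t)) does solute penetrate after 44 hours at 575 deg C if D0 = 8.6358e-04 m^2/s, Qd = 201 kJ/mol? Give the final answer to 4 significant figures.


Step 1: D = D0 * exp(-Qd/(R*T))
T = 848.15 K
D = 8.6358e-04 * exp(-201e3 / (8.314 * 848.15)) = 3.60543e-16 m^2/s
Step 2: L = 2*sqrt(D*t)
t = 44 h = 158400 s
L = 2*sqrt(3.60543e-16 * 158400) = 1.511e-05 m


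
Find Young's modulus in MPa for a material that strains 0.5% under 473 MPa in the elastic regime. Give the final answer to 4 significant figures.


E = sigma / epsilon
epsilon = 0.5% = 5e-03
E = 473 / 5e-03
E = 94600 MPa


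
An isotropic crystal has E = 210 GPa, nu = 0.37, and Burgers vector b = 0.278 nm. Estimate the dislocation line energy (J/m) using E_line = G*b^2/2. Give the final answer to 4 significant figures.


Step 1: G = E / (2*(1+nu))
G = 210 / (2*(1+0.37)) = 76.6423 GPa = 7.66423e+10 Pa
Step 2: E_line = G*b^2/2
b = 0.278 nm = 2.78e-10 m
E_line = 0.5 * 7.66423e+10 * (2.78e-10)^2 = 2.962e-09 J/m


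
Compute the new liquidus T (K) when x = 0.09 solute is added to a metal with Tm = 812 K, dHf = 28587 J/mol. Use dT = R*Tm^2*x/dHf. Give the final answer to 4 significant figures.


dT = R*Tm^2*x / dHf
dT = 8.314 * 812^2 * 0.09 / 28587
dT = 17.2582 K
T_new = 812 - 17.2582 = 794.7 K


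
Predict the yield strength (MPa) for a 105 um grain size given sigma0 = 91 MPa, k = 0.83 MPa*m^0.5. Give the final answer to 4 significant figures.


sigma_y = sigma0 + k / sqrt(d)
d = 105 um = 1.05e-04 m
sigma_y = 91 + 0.83 / sqrt(1.05e-04)
sigma_y = 172 MPa


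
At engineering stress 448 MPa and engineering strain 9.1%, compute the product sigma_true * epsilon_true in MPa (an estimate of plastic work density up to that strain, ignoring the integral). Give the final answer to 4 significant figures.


sigma_true = sigma_eng * (1 + epsilon_eng)
sigma_true = 448 * (1 + 0.091) = 488.768 MPa
epsilon_true = ln(1 + epsilon_eng)
epsilon_true = ln(1 + 0.091) = 0.0870947
sigma_true * epsilon_true = 488.768 * 0.0870947 = 42.57 MPa


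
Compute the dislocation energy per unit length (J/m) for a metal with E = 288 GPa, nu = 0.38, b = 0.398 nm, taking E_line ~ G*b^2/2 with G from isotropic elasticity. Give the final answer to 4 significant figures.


Step 1: G = E / (2*(1+nu))
G = 288 / (2*(1+0.38)) = 104.348 GPa = 1.04348e+11 Pa
Step 2: E_line = G*b^2/2
b = 0.398 nm = 3.98e-10 m
E_line = 0.5 * 1.04348e+11 * (3.98e-10)^2 = 8.265e-09 J/m


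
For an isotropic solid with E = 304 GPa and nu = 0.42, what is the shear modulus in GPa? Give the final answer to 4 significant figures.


G = E / (2*(1+nu))
G = 304 / (2*(1+0.42))
G = 107 GPa


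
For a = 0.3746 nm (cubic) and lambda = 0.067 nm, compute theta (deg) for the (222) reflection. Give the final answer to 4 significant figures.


d = a / sqrt(h^2+k^2+l^2)
d = 0.3746 / sqrt(12) = 0.108138 nm
lambda = 2*d*sin(theta)  =>  sin(theta) = lambda / (2*d)
sin(theta) = 0.067 / (2 * 0.108138) = 0.30979
theta = 18.05 deg


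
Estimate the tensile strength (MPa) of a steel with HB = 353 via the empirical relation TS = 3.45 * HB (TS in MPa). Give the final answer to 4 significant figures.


TS (MPa) = 3.45 * HB
TS = 3.45 * 353
TS = 1218 MPa


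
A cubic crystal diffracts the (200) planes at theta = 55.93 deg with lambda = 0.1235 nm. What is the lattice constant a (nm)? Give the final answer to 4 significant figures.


d = lambda / (2*sin(theta))
d = 0.1235 / (2*sin(55.93 deg))
d = 0.0745454 nm
a = d * sqrt(h^2+k^2+l^2) = 0.0745454 * sqrt(4)
a = 0.1491 nm


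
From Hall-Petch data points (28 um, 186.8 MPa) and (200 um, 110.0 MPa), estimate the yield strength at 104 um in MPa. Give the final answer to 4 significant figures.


sigma_y = sigma0 + k / sqrt(d)
1/sqrt(d1) = 1/sqrt(2.8e-05) = 188.982;  1/sqrt(d2) = 70.7107
k = (sigma1 - sigma2) / (1/sqrt(d1) - 1/sqrt(d2)) = (186.8 - 110.0) / (188.982 - 70.7107) = 0.649353 MPa*m^0.5
sigma0 = sigma1 - k/sqrt(d1) = 186.8 - 0.649353*188.982 = 64.0838 MPa
sigma_y(d3) = 64.0838 + 0.649353 / sqrt(1.04e-04) = 127.8 MPa


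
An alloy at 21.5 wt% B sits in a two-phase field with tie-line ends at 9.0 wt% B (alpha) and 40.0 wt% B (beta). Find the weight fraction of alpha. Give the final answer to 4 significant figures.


f_alpha = (C_beta - C0) / (C_beta - C_alpha)
f_alpha = (40.0 - 21.5) / (40.0 - 9.0)
f_alpha = 0.5968


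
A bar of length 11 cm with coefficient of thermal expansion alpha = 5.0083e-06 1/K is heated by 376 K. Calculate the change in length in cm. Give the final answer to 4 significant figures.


dL = L0 * alpha * dT
dL = 11 * 5.0083e-06 * 376
dL = 0.02071 cm


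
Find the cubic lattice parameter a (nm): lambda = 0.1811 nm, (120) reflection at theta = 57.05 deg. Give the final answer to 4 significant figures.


d = lambda / (2*sin(theta))
d = 0.1811 / (2*sin(57.05 deg))
d = 0.107907 nm
a = d * sqrt(h^2+k^2+l^2) = 0.107907 * sqrt(5)
a = 0.2413 nm


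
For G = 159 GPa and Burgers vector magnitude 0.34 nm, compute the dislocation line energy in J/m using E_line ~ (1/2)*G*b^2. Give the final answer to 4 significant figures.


E = G*b^2/2
b = 0.34 nm = 3.4e-10 m
G = 159 GPa = 1.59e+11 Pa
E = 0.5 * 1.59e+11 * (3.4e-10)^2
E = 9.19e-09 J/m


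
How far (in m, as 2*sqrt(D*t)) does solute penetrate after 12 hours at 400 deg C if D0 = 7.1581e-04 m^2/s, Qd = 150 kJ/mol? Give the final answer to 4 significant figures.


Step 1: D = D0 * exp(-Qd/(R*T))
T = 673.15 K
D = 7.1581e-04 * exp(-150e3 / (8.314 * 673.15)) = 1.63975e-15 m^2/s
Step 2: L = 2*sqrt(D*t)
t = 12 h = 43200 s
L = 2*sqrt(1.63975e-15 * 43200) = 1.683e-05 m


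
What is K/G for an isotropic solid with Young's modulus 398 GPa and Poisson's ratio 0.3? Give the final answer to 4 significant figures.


G = E / (2*(1+nu))
G = 398 / (2*(1+0.3)) = 153.077 GPa
K = E / (3*(1-2*nu))
K = 398 / (3*(1-2*0.3)) = 331.667 GPa
K/G = 331.667 / 153.077 = 2.167


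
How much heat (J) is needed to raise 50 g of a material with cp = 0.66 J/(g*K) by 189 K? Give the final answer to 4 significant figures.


Q = m * cp * dT
Q = 50 * 0.66 * 189
Q = 6237 J


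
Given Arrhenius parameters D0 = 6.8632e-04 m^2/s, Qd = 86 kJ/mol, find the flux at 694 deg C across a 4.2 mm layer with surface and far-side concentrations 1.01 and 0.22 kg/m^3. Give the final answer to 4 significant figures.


Step 1: D = D0 * exp(-Qd/(R*T))
T = 694 + 273.15 = 967.15 K
D = 6.8632e-04 * exp(-86e3 / (8.314 * 967.15)) = 1.55453e-08 m^2/s
Step 2: J = D * (C1 - C2) / dx
J = 1.55453e-08 * (1.01 - 0.22) / 4.2e-03
J = 2.924e-06 kg/(m^2*s)


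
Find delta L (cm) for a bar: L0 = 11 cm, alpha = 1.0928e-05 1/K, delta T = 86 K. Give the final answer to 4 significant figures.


dL = L0 * alpha * dT
dL = 11 * 1.0928e-05 * 86
dL = 0.01034 cm


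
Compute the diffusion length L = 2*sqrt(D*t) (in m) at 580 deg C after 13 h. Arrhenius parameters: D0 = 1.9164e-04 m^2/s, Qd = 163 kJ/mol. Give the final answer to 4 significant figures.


Step 1: D = D0 * exp(-Qd/(R*T))
T = 853.15 K
D = 1.9164e-04 * exp(-163e3 / (8.314 * 853.15)) = 2.00608e-14 m^2/s
Step 2: L = 2*sqrt(D*t)
t = 13 h = 46800 s
L = 2*sqrt(2.00608e-14 * 46800) = 6.128e-05 m


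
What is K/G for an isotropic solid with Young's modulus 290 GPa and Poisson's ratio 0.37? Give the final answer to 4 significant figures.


G = E / (2*(1+nu))
G = 290 / (2*(1+0.37)) = 105.839 GPa
K = E / (3*(1-2*nu))
K = 290 / (3*(1-2*0.37)) = 371.795 GPa
K/G = 371.795 / 105.839 = 3.513


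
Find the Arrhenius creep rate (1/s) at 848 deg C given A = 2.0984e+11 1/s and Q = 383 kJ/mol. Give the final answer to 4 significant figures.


rate = A * exp(-Q / (R*T))
T = 848 + 273.15 = 1121.15 K
rate = 2.0984e+11 * exp(-383e3 / (8.314 * 1121.15))
rate = 3e-07 1/s


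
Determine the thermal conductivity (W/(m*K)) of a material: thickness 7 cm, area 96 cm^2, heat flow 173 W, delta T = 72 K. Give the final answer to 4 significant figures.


k = Q*L / (A*dT)
L = 0.07 m, A = 9.6e-03 m^2
k = 173 * 0.07 / (9.6e-03 * 72)
k = 17.52 W/(m*K)


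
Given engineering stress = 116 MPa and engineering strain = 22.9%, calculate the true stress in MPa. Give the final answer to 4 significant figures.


sigma_true = sigma_eng * (1 + epsilon_eng)
sigma_true = 116 * (1 + 0.229)
sigma_true = 142.6 MPa


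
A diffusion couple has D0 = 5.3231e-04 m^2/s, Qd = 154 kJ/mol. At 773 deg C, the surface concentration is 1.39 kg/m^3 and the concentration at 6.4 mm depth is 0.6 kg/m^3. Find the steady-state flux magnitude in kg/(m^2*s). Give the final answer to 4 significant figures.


Step 1: D = D0 * exp(-Qd/(R*T))
T = 773 + 273.15 = 1046.15 K
D = 5.3231e-04 * exp(-154e3 / (8.314 * 1046.15)) = 1.08796e-11 m^2/s
Step 2: J = D * (C1 - C2) / dx
J = 1.08796e-11 * (1.39 - 0.6) / 6.4e-03
J = 1.343e-09 kg/(m^2*s)


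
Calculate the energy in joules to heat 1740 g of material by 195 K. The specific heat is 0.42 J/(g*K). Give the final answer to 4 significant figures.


Q = m * cp * dT
Q = 1740 * 0.42 * 195
Q = 142500 J


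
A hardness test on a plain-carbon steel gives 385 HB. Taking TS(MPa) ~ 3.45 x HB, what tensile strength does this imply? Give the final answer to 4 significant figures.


TS (MPa) = 3.45 * HB
TS = 3.45 * 385
TS = 1328 MPa


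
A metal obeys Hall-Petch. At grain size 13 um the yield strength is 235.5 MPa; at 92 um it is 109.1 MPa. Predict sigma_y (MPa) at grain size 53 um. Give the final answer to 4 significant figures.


sigma_y = sigma0 + k / sqrt(d)
1/sqrt(d1) = 1/sqrt(1.3e-05) = 277.35;  1/sqrt(d2) = 104.257
k = (sigma1 - sigma2) / (1/sqrt(d1) - 1/sqrt(d2)) = (235.5 - 109.1) / (277.35 - 104.257) = 0.730244 MPa*m^0.5
sigma0 = sigma1 - k/sqrt(d1) = 235.5 - 0.730244*277.35 = 32.9668 MPa
sigma_y(d3) = 32.9668 + 0.730244 / sqrt(5.3e-05) = 133.3 MPa


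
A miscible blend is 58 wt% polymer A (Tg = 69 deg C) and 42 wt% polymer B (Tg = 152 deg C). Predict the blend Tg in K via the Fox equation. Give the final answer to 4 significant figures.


1/Tg = w1/Tg1 + w2/Tg2 (in Kelvin)
Tg1 = 342.15 K, Tg2 = 425.15 K
1/Tg = 0.58/342.15 + 0.42/425.15
Tg = 372.7 K


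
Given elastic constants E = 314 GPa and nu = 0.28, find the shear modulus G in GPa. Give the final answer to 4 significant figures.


G = E / (2*(1+nu))
G = 314 / (2*(1+0.28))
G = 122.7 GPa


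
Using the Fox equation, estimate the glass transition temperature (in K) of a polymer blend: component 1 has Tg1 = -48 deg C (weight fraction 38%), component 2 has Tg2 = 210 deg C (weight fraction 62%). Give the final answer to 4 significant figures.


1/Tg = w1/Tg1 + w2/Tg2 (in Kelvin)
Tg1 = 225.15 K, Tg2 = 483.15 K
1/Tg = 0.38/225.15 + 0.62/483.15
Tg = 336.6 K


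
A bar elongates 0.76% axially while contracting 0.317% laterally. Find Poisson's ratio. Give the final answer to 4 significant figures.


nu = -epsilon_lat / epsilon_axial
Lateral strain is contraction (negative), so using magnitudes:
nu = 0.317 / 0.76
nu = 0.4171


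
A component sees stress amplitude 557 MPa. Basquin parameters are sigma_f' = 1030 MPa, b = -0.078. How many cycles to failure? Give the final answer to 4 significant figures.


sigma_a = sigma_f' * (2*Nf)^b
2*Nf = (sigma_a / sigma_f')^(1/b)
2*Nf = (557 / 1030)^(1/-0.078)
2*Nf = 2647.56
Nf = 1324 cycles


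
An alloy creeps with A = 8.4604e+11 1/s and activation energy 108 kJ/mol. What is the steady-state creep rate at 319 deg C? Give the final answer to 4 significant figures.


rate = A * exp(-Q / (R*T))
T = 319 + 273.15 = 592.15 K
rate = 8.4604e+11 * exp(-108e3 / (8.314 * 592.15))
rate = 251.3 1/s


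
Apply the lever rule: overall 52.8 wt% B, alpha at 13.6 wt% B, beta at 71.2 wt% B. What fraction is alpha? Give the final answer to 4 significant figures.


f_alpha = (C_beta - C0) / (C_beta - C_alpha)
f_alpha = (71.2 - 52.8) / (71.2 - 13.6)
f_alpha = 0.3194


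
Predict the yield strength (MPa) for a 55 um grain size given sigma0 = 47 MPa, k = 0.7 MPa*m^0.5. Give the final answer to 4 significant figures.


sigma_y = sigma0 + k / sqrt(d)
d = 55 um = 5.5e-05 m
sigma_y = 47 + 0.7 / sqrt(5.5e-05)
sigma_y = 141.4 MPa


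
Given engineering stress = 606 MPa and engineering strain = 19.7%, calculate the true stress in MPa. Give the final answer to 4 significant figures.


sigma_true = sigma_eng * (1 + epsilon_eng)
sigma_true = 606 * (1 + 0.197)
sigma_true = 725.4 MPa


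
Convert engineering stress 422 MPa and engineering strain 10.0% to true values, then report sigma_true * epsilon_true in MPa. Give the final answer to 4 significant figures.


sigma_true = sigma_eng * (1 + epsilon_eng)
sigma_true = 422 * (1 + 0.1) = 464.2 MPa
epsilon_true = ln(1 + epsilon_eng)
epsilon_true = ln(1 + 0.1) = 0.0953102
sigma_true * epsilon_true = 464.2 * 0.0953102 = 44.24 MPa


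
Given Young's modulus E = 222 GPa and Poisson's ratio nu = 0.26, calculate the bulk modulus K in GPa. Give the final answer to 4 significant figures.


K = E / (3*(1-2*nu))
K = 222 / (3*(1-2*0.26))
K = 154.2 GPa


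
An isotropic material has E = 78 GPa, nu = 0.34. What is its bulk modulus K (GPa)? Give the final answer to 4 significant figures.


K = E / (3*(1-2*nu))
K = 78 / (3*(1-2*0.34))
K = 81.25 GPa
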